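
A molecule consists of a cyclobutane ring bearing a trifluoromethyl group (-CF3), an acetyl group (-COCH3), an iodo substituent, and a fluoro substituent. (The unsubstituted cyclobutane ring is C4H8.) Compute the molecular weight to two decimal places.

310.03 g/mol

Atom tally by fragment:
  cyclobutane ring core → C:4 H:8
  (− 4 ring H displaced by substituents)
  + CF3 → C:1 F:3
  + COCH3 → C:2 H:3 O:1
  + I → I:1
  + F → F:1
Element totals:
  C: 7
  H: 7
  F: 4
  I: 1
  O: 1
Molecular formula: C7H7F4IO.
  M = 7(12.011) + 7(1.008) + 4(18.998) + 126.904 + 15.999
    = 84.077 + 7.056 + 75.992 + 126.904 + 15.999 = 310.028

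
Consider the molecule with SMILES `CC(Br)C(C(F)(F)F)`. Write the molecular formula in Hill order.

C4H6BrF3

Atom tally by fragment:
  CH3 → C:1 H:3
  CH(Br) → C:1 H:1 Br:1
  CH2CF3 → C:2 H:2 F:3
Element totals:
  C: 4
  H: 6
  Br: 1
  F: 3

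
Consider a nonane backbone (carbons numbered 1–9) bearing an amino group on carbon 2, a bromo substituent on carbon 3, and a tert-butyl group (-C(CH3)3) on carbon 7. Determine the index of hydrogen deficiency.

0

Atom tally by fragment:
  CH3 → C:1 H:3
  CH(NH2) → C:1 H:3 N:1
  CH(Br) → C:1 H:1 Br:1
  CH2 → C:1 H:2
  CH2 → C:1 H:2
  CH2 → C:1 H:2
  CH(C(CH3)3) → C:5 H:10
  CH2 → C:1 H:2
  CH3 → C:1 H:3
Element totals:
  C: 13
  H: 28
  Br: 1
  N: 1
Molecular formula: C13H28BrN.
DoU = (2C + 2 + N − H − X) / 2 = (2·13 + 2 + 1 − 28 − 1) / 2 = 0.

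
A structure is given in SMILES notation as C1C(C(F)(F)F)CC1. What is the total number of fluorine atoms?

Atom tally by fragment:
  cyclobutane ring core → C:4 H:8
  (− 1 ring H displaced by substituents)
  + CF3 → C:1 F:3
Element totals:
  C: 5
  H: 7
  F: 3

3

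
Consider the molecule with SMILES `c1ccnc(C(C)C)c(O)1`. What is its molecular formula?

C8H11NO

Atom tally by fragment:
  pyridine ring core → C:5 H:5 N:1
  (− 2 ring H displaced by substituents)
  + CH(CH3)2 → C:3 H:7
  + OH → O:1 H:1
Element totals:
  C: 8
  H: 11
  N: 1
  O: 1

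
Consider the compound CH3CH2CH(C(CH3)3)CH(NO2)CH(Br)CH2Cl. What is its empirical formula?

Element totals:
  C: 10
  H: 19
  Br: 1
  Cl: 1
  N: 1
  O: 2
Molecular formula: C10H19BrClNO2.
gcd of subscripts (1, 10, 1, 19, 1, 2) = 1, so the empirical formula equals the molecular formula.

C10H19BrClNO2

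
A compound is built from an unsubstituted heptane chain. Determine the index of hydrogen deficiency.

Atom tally by fragment:
  CH3 → C:1 H:3
  CH2 → C:1 H:2
  CH2 → C:1 H:2
  CH2 → C:1 H:2
  CH2 → C:1 H:2
  CH2 → C:1 H:2
  CH3 → C:1 H:3
Element totals:
  C: 7
  H: 16
Molecular formula: C7H16.
DoU = (2C + 2 + N − H − X) / 2 = (2·7 + 2 + 0 − 16 − 0) / 2 = 0.

0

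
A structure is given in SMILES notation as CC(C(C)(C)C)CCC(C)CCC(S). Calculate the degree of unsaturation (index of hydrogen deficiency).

Atom tally by fragment:
  CH3 → C:1 H:3
  CH(C(CH3)3) → C:5 H:10
  CH2 → C:1 H:2
  CH2 → C:1 H:2
  CH(CH3) → C:2 H:4
  CH2 → C:1 H:2
  CH2 → C:1 H:2
  CH2SH → C:1 H:3 S:1
Element totals:
  C: 13
  H: 28
  S: 1
Molecular formula: C13H28S.
DoU = (2C + 2 + N − H − X) / 2 = (2·13 + 2 + 0 − 28 − 0) / 2 = 0.

0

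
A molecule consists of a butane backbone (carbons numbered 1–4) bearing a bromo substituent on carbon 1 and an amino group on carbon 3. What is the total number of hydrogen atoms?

10

Atom tally by fragment:
  BrCH2 → C:1 H:2 Br:1
  CH2 → C:1 H:2
  CH(NH2) → C:1 H:3 N:1
  CH3 → C:1 H:3
Element totals:
  C: 4
  H: 10
  Br: 1
  N: 1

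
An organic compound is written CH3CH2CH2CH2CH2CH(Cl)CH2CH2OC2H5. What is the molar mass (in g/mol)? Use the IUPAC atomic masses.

Element totals:
  C: 10
  H: 21
  Cl: 1
  O: 1
Molecular formula: C10H21ClO.
  M = 10(12.011) + 21(1.008) + 35.45 + 15.999
    = 120.110 + 21.168 + 35.450 + 15.999 = 192.727

192.73 g/mol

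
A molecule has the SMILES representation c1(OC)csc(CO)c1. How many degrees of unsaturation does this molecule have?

Atom tally by fragment:
  thiophene ring core → C:4 H:4 S:1
  (− 2 ring H displaced by substituents)
  + OCH3 → C:1 H:3 O:1
  + CH2OH → C:1 H:3 O:1
Element totals:
  C: 6
  H: 8
  O: 2
  S: 1
Molecular formula: C6H8O2S.
DoU = (2C + 2 + N − H − X) / 2 = (2·6 + 2 + 0 − 8 − 0) / 2 = 3.

3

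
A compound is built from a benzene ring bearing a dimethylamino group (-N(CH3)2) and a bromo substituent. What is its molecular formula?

C8H10BrN

Atom tally by fragment:
  benzene ring core → C:6 H:6
  (− 2 ring H displaced by substituents)
  + N(CH3)2 → N:1 C:2 H:6
  + Br → Br:1
Element totals:
  C: 8
  H: 10
  Br: 1
  N: 1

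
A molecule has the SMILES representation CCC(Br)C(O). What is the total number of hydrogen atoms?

9

Atom tally by fragment:
  CH3 → C:1 H:3
  CH2 → C:1 H:2
  CH(Br) → C:1 H:1 Br:1
  CH2OH → C:1 H:3 O:1
Element totals:
  C: 4
  H: 9
  Br: 1
  O: 1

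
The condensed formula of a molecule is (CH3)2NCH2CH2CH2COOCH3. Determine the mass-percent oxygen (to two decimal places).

Atom tally by fragment:
  (CH3)2NCH2 → C:3 H:8 N:1
  CH2 → C:1 H:2
  CH2COOCH3 → C:3 H:5 O:2
Element totals:
  C: 7
  H: 15
  N: 1
  O: 2
Molecular formula: C7H15NO2.
Molar mass = 145.202 g/mol.
Mass from O: 2 × 15.999 = 31.998 g/mol.
%O = 31.998 / 145.202 × 100 = 22.04%.

22.04%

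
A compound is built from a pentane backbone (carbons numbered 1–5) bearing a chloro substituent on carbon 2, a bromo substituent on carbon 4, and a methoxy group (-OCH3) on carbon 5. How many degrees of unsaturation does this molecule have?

0

Atom tally by fragment:
  CH3 → C:1 H:3
  CH(Cl) → C:1 H:1 Cl:1
  CH2 → C:1 H:2
  CH(Br) → C:1 H:1 Br:1
  CH2OCH3 → C:2 H:5 O:1
Element totals:
  C: 6
  H: 12
  Br: 1
  Cl: 1
  O: 1
Molecular formula: C6H12BrClO.
DoU = (2C + 2 + N − H − X) / 2 = (2·6 + 2 + 0 − 12 − 2) / 2 = 0.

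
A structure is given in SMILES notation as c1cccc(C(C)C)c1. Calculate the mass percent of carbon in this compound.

Atom tally by fragment:
  benzene ring core → C:6 H:6
  (− 1 ring H displaced by substituents)
  + CH(CH3)2 → C:3 H:7
Element totals:
  C: 9
  H: 12
Molecular formula: C9H12.
Molar mass = 120.195 g/mol.
Mass from C: 9 × 12.011 = 108.099 g/mol.
%C = 108.099 / 120.195 × 100 = 89.94%.

89.94%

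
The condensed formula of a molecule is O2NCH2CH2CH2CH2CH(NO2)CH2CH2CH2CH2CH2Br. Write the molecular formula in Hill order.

Element totals:
  C: 10
  H: 19
  Br: 1
  N: 2
  O: 4

C10H19BrN2O4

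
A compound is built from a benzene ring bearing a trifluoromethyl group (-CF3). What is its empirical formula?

C7H5F3

Atom tally by fragment:
  benzene ring core → C:6 H:6
  (− 1 ring H displaced by substituents)
  + CF3 → C:1 F:3
Element totals:
  C: 7
  H: 5
  F: 3
Molecular formula: C7H5F3.
gcd of subscripts (7, 3, 5) = 1, so the empirical formula equals the molecular formula.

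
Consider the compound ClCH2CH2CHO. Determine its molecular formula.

Element totals:
  C: 3
  H: 5
  Cl: 1
  O: 1

C3H5ClO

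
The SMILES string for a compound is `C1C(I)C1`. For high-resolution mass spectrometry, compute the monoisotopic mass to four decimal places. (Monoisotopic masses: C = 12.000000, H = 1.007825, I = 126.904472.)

167.9436

Atom tally by fragment:
  cyclopropane ring core → C:3 H:6
  (− 1 ring H displaced by substituents)
  + I → I:1
Element totals:
  C: 3
  H: 5
  I: 1
Molecular formula: C3H5I.
  M = 3(12.0) + 5(1.007825) + 126.904472
    = 36.000000 + 5.039125 + 126.904472 = 167.943597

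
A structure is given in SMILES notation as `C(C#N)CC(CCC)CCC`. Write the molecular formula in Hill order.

Atom tally by fragment:
  NCCH2 → C:2 H:2 N:1
  CH2 → C:1 H:2
  CH(CH2CH2CH3) → C:4 H:8
  CH2 → C:1 H:2
  CH2 → C:1 H:2
  CH3 → C:1 H:3
Element totals:
  C: 10
  H: 19
  N: 1

C10H19N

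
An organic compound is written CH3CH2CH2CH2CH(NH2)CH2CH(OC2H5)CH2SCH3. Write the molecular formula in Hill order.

C11H25NOS

Atom tally by fragment:
  CH3 → C:1 H:3
  CH2 → C:1 H:2
  CH2 → C:1 H:2
  CH2 → C:1 H:2
  CH(NH2) → C:1 H:3 N:1
  CH2 → C:1 H:2
  CH(OC2H5) → C:3 H:6 O:1
  CH2SCH3 → C:2 H:5 S:1
Element totals:
  C: 11
  H: 25
  N: 1
  O: 1
  S: 1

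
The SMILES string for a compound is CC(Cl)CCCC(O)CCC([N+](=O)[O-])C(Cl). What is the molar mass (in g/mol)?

272.17 g/mol

Atom tally by fragment:
  CH3 → C:1 H:3
  CH(Cl) → C:1 H:1 Cl:1
  CH2 → C:1 H:2
  CH2 → C:1 H:2
  CH2 → C:1 H:2
  CH(OH) → C:1 H:2 O:1
  CH2 → C:1 H:2
  CH2 → C:1 H:2
  CH(NO2) → C:1 H:1 N:1 O:2
  CH2Cl → C:1 H:2 Cl:1
Element totals:
  C: 10
  H: 19
  Cl: 2
  N: 1
  O: 3
Molecular formula: C10H19Cl2NO3.
  M = 10(12.011) + 19(1.008) + 2(35.45) + 14.007 + 3(15.999)
    = 120.110 + 19.152 + 70.900 + 14.007 + 47.997 = 272.166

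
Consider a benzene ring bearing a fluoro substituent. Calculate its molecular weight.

96.10 g/mol

Atom tally by fragment:
  benzene ring core → C:6 H:6
  (− 1 ring H displaced by substituents)
  + F → F:1
Element totals:
  C: 6
  H: 5
  F: 1
Molecular formula: C6H5F.
  M = 6(12.011) + 5(1.008) + 18.998
    = 72.066 + 5.040 + 18.998 = 96.104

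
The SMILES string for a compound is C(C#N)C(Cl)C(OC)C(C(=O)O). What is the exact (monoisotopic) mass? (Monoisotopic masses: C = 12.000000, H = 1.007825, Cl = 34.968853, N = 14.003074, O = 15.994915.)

191.0349

Atom tally by fragment:
  NCCH2 → C:2 H:2 N:1
  CH(Cl) → C:1 H:1 Cl:1
  CH(OCH3) → C:2 H:4 O:1
  CH2COOH → C:2 H:3 O:2
Element totals:
  C: 7
  H: 10
  Cl: 1
  N: 1
  O: 3
Molecular formula: C7H10ClNO3.
  M = 7(12.0) + 10(1.007825) + 34.968853 + 14.003074 + 3(15.994915)
    = 84.000000 + 10.078250 + 34.968853 + 14.003074 + 47.984745 = 191.034922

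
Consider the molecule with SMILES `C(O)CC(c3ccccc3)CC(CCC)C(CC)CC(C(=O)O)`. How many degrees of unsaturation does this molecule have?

Atom tally by fragment:
  HOCH2 → C:1 H:3 O:1
  CH2 → C:1 H:2
  CH(C6H5) → C:7 H:6
  CH2 → C:1 H:2
  CH(CH2CH2CH3) → C:4 H:8
  CH(C2H5) → C:3 H:6
  CH2 → C:1 H:2
  CH2COOH → C:2 H:3 O:2
Element totals:
  C: 20
  H: 32
  O: 3
Molecular formula: C20H32O3.
DoU = (2C + 2 + N − H − X) / 2 = (2·20 + 2 + 0 − 32 − 0) / 2 = 5.

5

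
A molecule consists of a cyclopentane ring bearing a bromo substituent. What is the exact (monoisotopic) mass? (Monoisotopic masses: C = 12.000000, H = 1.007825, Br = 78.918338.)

Atom tally by fragment:
  cyclopentane ring core → C:5 H:10
  (− 1 ring H displaced by substituents)
  + Br → Br:1
Element totals:
  C: 5
  H: 9
  Br: 1
Molecular formula: C5H9Br.
  M = 5(12.0) + 9(1.007825) + 78.918338
    = 60.000000 + 9.070425 + 78.918338 = 147.988763

147.9888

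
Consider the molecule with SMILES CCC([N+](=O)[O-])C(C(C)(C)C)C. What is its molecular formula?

C9H19NO2

Atom tally by fragment:
  CH3 → C:1 H:3
  CH2 → C:1 H:2
  CH(NO2) → C:1 H:1 N:1 O:2
  CH(C(CH3)3) → C:5 H:10
  CH3 → C:1 H:3
Element totals:
  C: 9
  H: 19
  N: 1
  O: 2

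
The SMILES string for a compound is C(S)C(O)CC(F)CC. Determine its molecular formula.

Atom tally by fragment:
  HSCH2 → C:1 H:3 S:1
  CH(OH) → C:1 H:2 O:1
  CH2 → C:1 H:2
  CH(F) → C:1 H:1 F:1
  CH2 → C:1 H:2
  CH3 → C:1 H:3
Element totals:
  C: 6
  H: 13
  F: 1
  O: 1
  S: 1

C6H13FOS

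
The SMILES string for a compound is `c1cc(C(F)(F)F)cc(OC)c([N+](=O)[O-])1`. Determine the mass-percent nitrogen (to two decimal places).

6.33%

Atom tally by fragment:
  benzene ring core → C:6 H:6
  (− 3 ring H displaced by substituents)
  + CF3 → C:1 F:3
  + OCH3 → C:1 H:3 O:1
  + NO2 → N:1 O:2
Element totals:
  C: 8
  H: 6
  F: 3
  N: 1
  O: 3
Molecular formula: C8H6F3NO3.
Molar mass = 221.134 g/mol.
Mass from N: 1 × 14.007 = 14.007 g/mol.
%N = 14.007 / 221.134 × 100 = 6.33%.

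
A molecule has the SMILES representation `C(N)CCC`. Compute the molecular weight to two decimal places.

73.14 g/mol

Atom tally by fragment:
  H2NCH2 → C:1 H:4 N:1
  CH2 → C:1 H:2
  CH2 → C:1 H:2
  CH3 → C:1 H:3
Element totals:
  C: 4
  H: 11
  N: 1
Molecular formula: C4H11N.
  M = 4(12.011) + 11(1.008) + 14.007
    = 48.044 + 11.088 + 14.007 = 73.139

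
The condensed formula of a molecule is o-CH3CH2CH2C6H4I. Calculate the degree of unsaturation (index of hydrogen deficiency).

4

Atom tally by fragment:
  benzene ring core → C:6 H:6
  (− 2 ring H displaced by substituents)
  + CH2CH2CH3 → C:3 H:7
  + I → I:1
Element totals:
  C: 9
  H: 11
  I: 1
Molecular formula: C9H11I.
DoU = (2C + 2 + N − H − X) / 2 = (2·9 + 2 + 0 − 11 − 1) / 2 = 4.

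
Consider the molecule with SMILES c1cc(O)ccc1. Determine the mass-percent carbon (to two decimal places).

76.57%

Atom tally by fragment:
  benzene ring core → C:6 H:6
  (− 1 ring H displaced by substituents)
  + OH → O:1 H:1
Element totals:
  C: 6
  H: 6
  O: 1
Molecular formula: C6H6O.
Molar mass = 94.113 g/mol.
Mass from C: 6 × 12.011 = 72.066 g/mol.
%C = 72.066 / 94.113 × 100 = 76.57%.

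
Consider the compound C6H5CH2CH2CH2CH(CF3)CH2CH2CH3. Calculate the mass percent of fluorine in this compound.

23.33%

Atom tally by fragment:
  C6H5CH2 → C:7 H:7
  CH2 → C:1 H:2
  CH2 → C:1 H:2
  CH(CF3) → C:2 H:1 F:3
  CH2 → C:1 H:2
  CH2 → C:1 H:2
  CH3 → C:1 H:3
Element totals:
  C: 14
  H: 19
  F: 3
Molecular formula: C14H19F3.
Molar mass = 244.300 g/mol.
Mass from F: 3 × 18.998 = 56.994 g/mol.
%F = 56.994 / 244.300 × 100 = 23.33%.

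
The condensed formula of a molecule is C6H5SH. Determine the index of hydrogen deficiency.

Atom tally by fragment:
  benzene ring core → C:6 H:6
  (− 1 ring H displaced by substituents)
  + SH → S:1 H:1
Element totals:
  C: 6
  H: 6
  S: 1
Molecular formula: C6H6S.
DoU = (2C + 2 + N − H − X) / 2 = (2·6 + 2 + 0 − 6 − 0) / 2 = 4.

4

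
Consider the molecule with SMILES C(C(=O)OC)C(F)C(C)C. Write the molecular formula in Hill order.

C7H13FO2

Atom tally by fragment:
  CH3OOCCH2 → C:3 H:5 O:2
  CH(F) → C:1 H:1 F:1
  CH(CH3) → C:2 H:4
  CH3 → C:1 H:3
Element totals:
  C: 7
  H: 13
  F: 1
  O: 2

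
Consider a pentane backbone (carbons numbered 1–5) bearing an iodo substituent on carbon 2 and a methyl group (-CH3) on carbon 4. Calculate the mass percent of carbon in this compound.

33.98%

Atom tally by fragment:
  CH3 → C:1 H:3
  CH(I) → C:1 H:1 I:1
  CH2 → C:1 H:2
  CH(CH3) → C:2 H:4
  CH3 → C:1 H:3
Element totals:
  C: 6
  H: 13
  I: 1
Molecular formula: C6H13I.
Molar mass = 212.074 g/mol.
Mass from C: 6 × 12.011 = 72.066 g/mol.
%C = 72.066 / 212.074 × 100 = 33.98%.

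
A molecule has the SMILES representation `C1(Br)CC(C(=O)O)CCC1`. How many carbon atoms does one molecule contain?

Atom tally by fragment:
  cyclohexane ring core → C:6 H:12
  (− 2 ring H displaced by substituents)
  + Br → Br:1
  + COOH → C:1 H:1 O:2
Element totals:
  C: 7
  H: 11
  Br: 1
  O: 2

7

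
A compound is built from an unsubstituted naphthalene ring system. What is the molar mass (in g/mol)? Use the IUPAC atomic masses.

128.17 g/mol

Atom tally by fragment:
  naphthalene ring system core → C:10 H:8
Element totals:
  C: 10
  H: 8
Molecular formula: C10H8.
  M = 10(12.011) + 8(1.008)
    = 120.110 + 8.064 = 128.174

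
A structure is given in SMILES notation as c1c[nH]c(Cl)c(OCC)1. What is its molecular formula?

C6H8ClNO

Atom tally by fragment:
  pyrrole ring core → C:4 H:5 N:1
  (− 2 ring H displaced by substituents)
  + Cl → Cl:1
  + OC2H5 → C:2 H:5 O:1
Element totals:
  C: 6
  H: 8
  Cl: 1
  N: 1
  O: 1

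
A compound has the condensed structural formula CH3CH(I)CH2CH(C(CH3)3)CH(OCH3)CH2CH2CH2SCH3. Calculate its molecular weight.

372.35 g/mol

Atom tally by fragment:
  CH3 → C:1 H:3
  CH(I) → C:1 H:1 I:1
  CH2 → C:1 H:2
  CH(C(CH3)3) → C:5 H:10
  CH(OCH3) → C:2 H:4 O:1
  CH2 → C:1 H:2
  CH2 → C:1 H:2
  CH2SCH3 → C:2 H:5 S:1
Element totals:
  C: 14
  H: 29
  I: 1
  O: 1
  S: 1
Molecular formula: C14H29IOS.
  M = 14(12.011) + 29(1.008) + 126.904 + 15.999 + 32.06
    = 168.154 + 29.232 + 126.904 + 15.999 + 32.060 = 372.349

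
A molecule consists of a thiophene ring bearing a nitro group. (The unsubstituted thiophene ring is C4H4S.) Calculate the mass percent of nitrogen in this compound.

10.85%

Atom tally by fragment:
  thiophene ring core → C:4 H:4 S:1
  (− 1 ring H displaced by substituents)
  + NO2 → N:1 O:2
Element totals:
  C: 4
  H: 3
  N: 1
  O: 2
  S: 1
Molecular formula: C4H3NO2S.
Molar mass = 129.133 g/mol.
Mass from N: 1 × 14.007 = 14.007 g/mol.
%N = 14.007 / 129.133 × 100 = 10.85%.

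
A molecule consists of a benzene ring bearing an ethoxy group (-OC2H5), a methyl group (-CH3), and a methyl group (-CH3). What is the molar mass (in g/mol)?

Atom tally by fragment:
  benzene ring core → C:6 H:6
  (− 3 ring H displaced by substituents)
  + OC2H5 → C:2 H:5 O:1
  + CH3 → C:1 H:3
  + CH3 → C:1 H:3
Element totals:
  C: 10
  H: 14
  O: 1
Molecular formula: C10H14O.
  M = 10(12.011) + 14(1.008) + 15.999
    = 120.110 + 14.112 + 15.999 = 150.221

150.22 g/mol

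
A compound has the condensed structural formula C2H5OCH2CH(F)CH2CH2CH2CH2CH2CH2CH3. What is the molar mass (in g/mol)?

Element totals:
  C: 11
  H: 23
  F: 1
  O: 1
Molecular formula: C11H23FO.
  M = 11(12.011) + 23(1.008) + 18.998 + 15.999
    = 132.121 + 23.184 + 18.998 + 15.999 = 190.302

190.30 g/mol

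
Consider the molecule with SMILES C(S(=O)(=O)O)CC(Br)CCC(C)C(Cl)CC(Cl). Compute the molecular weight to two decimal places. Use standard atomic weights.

370.12 g/mol

Atom tally by fragment:
  HO3SCH2 → C:1 H:3 S:1 O:3
  CH2 → C:1 H:2
  CH(Br) → C:1 H:1 Br:1
  CH2 → C:1 H:2
  CH2 → C:1 H:2
  CH(CH3) → C:2 H:4
  CH(Cl) → C:1 H:1 Cl:1
  CH2 → C:1 H:2
  CH2Cl → C:1 H:2 Cl:1
Element totals:
  C: 10
  H: 19
  Br: 1
  Cl: 2
  O: 3
  S: 1
Molecular formula: C10H19BrCl2O3S.
  M = 10(12.011) + 19(1.008) + 79.904 + 2(35.45) + 3(15.999) + 32.06
    = 120.110 + 19.152 + 79.904 + 70.900 + 47.997 + 32.060 = 370.123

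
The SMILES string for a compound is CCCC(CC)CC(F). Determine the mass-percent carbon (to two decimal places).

72.67%

Atom tally by fragment:
  CH3 → C:1 H:3
  CH2 → C:1 H:2
  CH2 → C:1 H:2
  CH(C2H5) → C:3 H:6
  CH2 → C:1 H:2
  CH2F → C:1 H:2 F:1
Element totals:
  C: 8
  H: 17
  F: 1
Molecular formula: C8H17F.
Molar mass = 132.222 g/mol.
Mass from C: 8 × 12.011 = 96.088 g/mol.
%C = 96.088 / 132.222 × 100 = 72.67%.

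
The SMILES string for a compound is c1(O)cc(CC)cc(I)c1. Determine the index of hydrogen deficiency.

4

Atom tally by fragment:
  benzene ring core → C:6 H:6
  (− 3 ring H displaced by substituents)
  + OH → O:1 H:1
  + C2H5 → C:2 H:5
  + I → I:1
Element totals:
  C: 8
  H: 9
  I: 1
  O: 1
Molecular formula: C8H9IO.
DoU = (2C + 2 + N − H − X) / 2 = (2·8 + 2 + 0 − 9 − 1) / 2 = 4.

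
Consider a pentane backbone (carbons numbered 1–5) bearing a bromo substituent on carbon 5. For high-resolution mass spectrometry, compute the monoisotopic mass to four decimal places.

Atom tally by fragment:
  CH3 → C:1 H:3
  CH2 → C:1 H:2
  CH2 → C:1 H:2
  CH2 → C:1 H:2
  CH2Br → C:1 H:2 Br:1
Element totals:
  C: 5
  H: 11
  Br: 1
Molecular formula: C5H11Br.
  M = 5(12.0) + 11(1.007825) + 78.918338
    = 60.000000 + 11.086075 + 78.918338 = 150.004413

150.0044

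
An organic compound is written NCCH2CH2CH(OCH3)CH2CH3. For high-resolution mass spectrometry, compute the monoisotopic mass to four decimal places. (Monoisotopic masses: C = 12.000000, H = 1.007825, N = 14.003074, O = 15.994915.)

127.0997

Atom tally by fragment:
  NCCH2 → C:2 H:2 N:1
  CH2 → C:1 H:2
  CH(OCH3) → C:2 H:4 O:1
  CH2 → C:1 H:2
  CH3 → C:1 H:3
Element totals:
  C: 7
  H: 13
  N: 1
  O: 1
Molecular formula: C7H13NO.
  M = 7(12.0) + 13(1.007825) + 14.003074 + 15.994915
    = 84.000000 + 13.101725 + 14.003074 + 15.994915 = 127.099714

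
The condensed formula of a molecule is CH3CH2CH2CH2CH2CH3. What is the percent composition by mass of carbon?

Element totals:
  C: 6
  H: 14
Molecular formula: C6H14.
Molar mass = 86.178 g/mol.
Mass from C: 6 × 12.011 = 72.066 g/mol.
%C = 72.066 / 86.178 × 100 = 83.62%.

83.62%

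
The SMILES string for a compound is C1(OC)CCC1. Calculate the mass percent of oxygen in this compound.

18.57%

Atom tally by fragment:
  cyclobutane ring core → C:4 H:8
  (− 1 ring H displaced by substituents)
  + OCH3 → C:1 H:3 O:1
Element totals:
  C: 5
  H: 10
  O: 1
Molecular formula: C5H10O.
Molar mass = 86.134 g/mol.
Mass from O: 1 × 15.999 = 15.999 g/mol.
%O = 15.999 / 86.134 × 100 = 18.57%.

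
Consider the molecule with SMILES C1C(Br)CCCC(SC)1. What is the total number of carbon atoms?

Atom tally by fragment:
  cyclohexane ring core → C:6 H:12
  (− 2 ring H displaced by substituents)
  + Br → Br:1
  + SCH3 → C:1 H:3 S:1
Element totals:
  C: 7
  H: 13
  Br: 1
  S: 1

7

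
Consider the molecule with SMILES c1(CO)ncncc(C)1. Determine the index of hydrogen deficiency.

4

Atom tally by fragment:
  pyrimidine ring core → C:4 H:4 N:2
  (− 2 ring H displaced by substituents)
  + CH2OH → C:1 H:3 O:1
  + CH3 → C:1 H:3
Element totals:
  C: 6
  H: 8
  N: 2
  O: 1
Molecular formula: C6H8N2O.
DoU = (2C + 2 + N − H − X) / 2 = (2·6 + 2 + 2 − 8 − 0) / 2 = 4.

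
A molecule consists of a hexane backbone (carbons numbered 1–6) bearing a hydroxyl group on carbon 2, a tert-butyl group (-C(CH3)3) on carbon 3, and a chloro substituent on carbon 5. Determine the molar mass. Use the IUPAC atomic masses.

Atom tally by fragment:
  CH3 → C:1 H:3
  CH(OH) → C:1 H:2 O:1
  CH(C(CH3)3) → C:5 H:10
  CH2 → C:1 H:2
  CH(Cl) → C:1 H:1 Cl:1
  CH3 → C:1 H:3
Element totals:
  C: 10
  H: 21
  Cl: 1
  O: 1
Molecular formula: C10H21ClO.
  M = 10(12.011) + 21(1.008) + 35.45 + 15.999
    = 120.110 + 21.168 + 35.450 + 15.999 = 192.727

192.73 g/mol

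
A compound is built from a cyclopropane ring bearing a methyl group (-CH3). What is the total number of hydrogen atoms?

8

Atom tally by fragment:
  cyclopropane ring core → C:3 H:6
  (− 1 ring H displaced by substituents)
  + CH3 → C:1 H:3
Element totals:
  C: 4
  H: 8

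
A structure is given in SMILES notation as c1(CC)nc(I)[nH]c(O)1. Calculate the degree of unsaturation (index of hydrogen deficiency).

Atom tally by fragment:
  imidazole ring core → C:3 H:4 N:2
  (− 3 ring H displaced by substituents)
  + C2H5 → C:2 H:5
  + I → I:1
  + OH → O:1 H:1
Element totals:
  C: 5
  H: 7
  I: 1
  N: 2
  O: 1
Molecular formula: C5H7IN2O.
DoU = (2C + 2 + N − H − X) / 2 = (2·5 + 2 + 2 − 7 − 1) / 2 = 3.

3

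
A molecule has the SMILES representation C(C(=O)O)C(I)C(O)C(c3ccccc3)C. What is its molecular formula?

Atom tally by fragment:
  HOOCCH2 → C:2 H:3 O:2
  CH(I) → C:1 H:1 I:1
  CH(OH) → C:1 H:2 O:1
  CH(C6H5) → C:7 H:6
  CH3 → C:1 H:3
Element totals:
  C: 12
  H: 15
  I: 1
  O: 3

C12H15IO3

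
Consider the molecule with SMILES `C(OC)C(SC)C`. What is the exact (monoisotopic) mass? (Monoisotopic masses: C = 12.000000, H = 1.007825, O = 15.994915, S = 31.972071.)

120.0609

Atom tally by fragment:
  CH3OCH2 → C:2 H:5 O:1
  CH(SCH3) → C:2 H:4 S:1
  CH3 → C:1 H:3
Element totals:
  C: 5
  H: 12
  O: 1
  S: 1
Molecular formula: C5H12OS.
  M = 5(12.0) + 12(1.007825) + 15.994915 + 31.972071
    = 60.000000 + 12.093900 + 15.994915 + 31.972071 = 120.060886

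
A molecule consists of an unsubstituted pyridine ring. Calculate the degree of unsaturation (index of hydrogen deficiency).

Atom tally by fragment:
  pyridine ring core → C:5 H:5 N:1
Element totals:
  C: 5
  H: 5
  N: 1
Molecular formula: C5H5N.
DoU = (2C + 2 + N − H − X) / 2 = (2·5 + 2 + 1 − 5 − 0) / 2 = 4.

4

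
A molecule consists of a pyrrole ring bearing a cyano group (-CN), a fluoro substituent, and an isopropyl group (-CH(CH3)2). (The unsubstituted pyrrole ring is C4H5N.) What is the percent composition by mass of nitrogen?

Atom tally by fragment:
  pyrrole ring core → C:4 H:5 N:1
  (− 3 ring H displaced by substituents)
  + CN → C:1 N:1
  + F → F:1
  + CH(CH3)2 → C:3 H:7
Element totals:
  C: 8
  H: 9
  F: 1
  N: 2
Molecular formula: C8H9FN2.
Molar mass = 152.172 g/mol.
Mass from N: 2 × 14.007 = 28.014 g/mol.
%N = 28.014 / 152.172 × 100 = 18.41%.

18.41%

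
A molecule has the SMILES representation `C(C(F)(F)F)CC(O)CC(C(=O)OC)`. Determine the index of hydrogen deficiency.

Atom tally by fragment:
  F3CCH2 → C:2 H:2 F:3
  CH2 → C:1 H:2
  CH(OH) → C:1 H:2 O:1
  CH2 → C:1 H:2
  CH2COOCH3 → C:3 H:5 O:2
Element totals:
  C: 8
  H: 13
  F: 3
  O: 3
Molecular formula: C8H13F3O3.
DoU = (2C + 2 + N − H − X) / 2 = (2·8 + 2 + 0 − 13 − 3) / 2 = 1.

1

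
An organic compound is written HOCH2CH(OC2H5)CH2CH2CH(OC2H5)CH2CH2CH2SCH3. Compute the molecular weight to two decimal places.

Atom tally by fragment:
  HOCH2 → C:1 H:3 O:1
  CH(OC2H5) → C:3 H:6 O:1
  CH2 → C:1 H:2
  CH2 → C:1 H:2
  CH(OC2H5) → C:3 H:6 O:1
  CH2 → C:1 H:2
  CH2 → C:1 H:2
  CH2SCH3 → C:2 H:5 S:1
Element totals:
  C: 13
  H: 28
  O: 3
  S: 1
Molecular formula: C13H28O3S.
  M = 13(12.011) + 28(1.008) + 3(15.999) + 32.06
    = 156.143 + 28.224 + 47.997 + 32.060 = 264.424

264.42 g/mol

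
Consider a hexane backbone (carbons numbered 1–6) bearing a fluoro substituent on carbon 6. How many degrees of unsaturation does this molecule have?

0

Atom tally by fragment:
  CH3 → C:1 H:3
  CH2 → C:1 H:2
  CH2 → C:1 H:2
  CH2 → C:1 H:2
  CH2 → C:1 H:2
  CH2F → C:1 H:2 F:1
Element totals:
  C: 6
  H: 13
  F: 1
Molecular formula: C6H13F.
DoU = (2C + 2 + N − H − X) / 2 = (2·6 + 2 + 0 − 13 − 1) / 2 = 0.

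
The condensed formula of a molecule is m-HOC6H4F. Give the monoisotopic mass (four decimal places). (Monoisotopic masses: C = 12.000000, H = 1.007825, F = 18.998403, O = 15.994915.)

Atom tally by fragment:
  benzene ring core → C:6 H:6
  (− 2 ring H displaced by substituents)
  + OH → O:1 H:1
  + F → F:1
Element totals:
  C: 6
  H: 5
  F: 1
  O: 1
Molecular formula: C6H5FO.
  M = 6(12.0) + 5(1.007825) + 18.998403 + 15.994915
    = 72.000000 + 5.039125 + 18.998403 + 15.994915 = 112.032443

112.0324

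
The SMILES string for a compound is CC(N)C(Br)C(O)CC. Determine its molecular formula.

Atom tally by fragment:
  CH3 → C:1 H:3
  CH(NH2) → C:1 H:3 N:1
  CH(Br) → C:1 H:1 Br:1
  CH(OH) → C:1 H:2 O:1
  CH2 → C:1 H:2
  CH3 → C:1 H:3
Element totals:
  C: 6
  H: 14
  Br: 1
  N: 1
  O: 1

C6H14BrNO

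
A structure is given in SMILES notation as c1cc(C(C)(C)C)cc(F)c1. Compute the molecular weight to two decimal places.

152.21 g/mol

Atom tally by fragment:
  benzene ring core → C:6 H:6
  (− 2 ring H displaced by substituents)
  + C(CH3)3 → C:4 H:9
  + F → F:1
Element totals:
  C: 10
  H: 13
  F: 1
Molecular formula: C10H13F.
  M = 10(12.011) + 13(1.008) + 18.998
    = 120.110 + 13.104 + 18.998 = 152.212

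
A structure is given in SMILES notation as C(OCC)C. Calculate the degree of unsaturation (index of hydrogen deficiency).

Atom tally by fragment:
  C2H5OCH2 → C:3 H:7 O:1
  CH3 → C:1 H:3
Element totals:
  C: 4
  H: 10
  O: 1
Molecular formula: C4H10O.
DoU = (2C + 2 + N − H − X) / 2 = (2·4 + 2 + 0 − 10 − 0) / 2 = 0.

0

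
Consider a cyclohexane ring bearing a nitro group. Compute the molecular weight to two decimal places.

129.16 g/mol

Atom tally by fragment:
  cyclohexane ring core → C:6 H:12
  (− 1 ring H displaced by substituents)
  + NO2 → N:1 O:2
Element totals:
  C: 6
  H: 11
  N: 1
  O: 2
Molecular formula: C6H11NO2.
  M = 6(12.011) + 11(1.008) + 14.007 + 2(15.999)
    = 72.066 + 11.088 + 14.007 + 31.998 = 129.159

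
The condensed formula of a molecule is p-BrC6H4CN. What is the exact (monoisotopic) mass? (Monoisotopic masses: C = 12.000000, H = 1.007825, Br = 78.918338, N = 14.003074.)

180.9527

Atom tally by fragment:
  benzene ring core → C:6 H:6
  (− 2 ring H displaced by substituents)
  + Br → Br:1
  + CN → C:1 N:1
Element totals:
  C: 7
  H: 4
  Br: 1
  N: 1
Molecular formula: C7H4BrN.
  M = 7(12.0) + 4(1.007825) + 78.918338 + 14.003074
    = 84.000000 + 4.031300 + 78.918338 + 14.003074 = 180.952712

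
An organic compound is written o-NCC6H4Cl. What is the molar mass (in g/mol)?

Element totals:
  C: 7
  H: 4
  Cl: 1
  N: 1
Molecular formula: C7H4ClN.
  M = 7(12.011) + 4(1.008) + 35.45 + 14.007
    = 84.077 + 4.032 + 35.450 + 14.007 = 137.566

137.57 g/mol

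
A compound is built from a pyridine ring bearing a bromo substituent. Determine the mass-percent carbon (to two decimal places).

38.01%

Atom tally by fragment:
  pyridine ring core → C:5 H:5 N:1
  (− 1 ring H displaced by substituents)
  + Br → Br:1
Element totals:
  C: 5
  H: 4
  Br: 1
  N: 1
Molecular formula: C5H4BrN.
Molar mass = 157.998 g/mol.
Mass from C: 5 × 12.011 = 60.055 g/mol.
%C = 60.055 / 157.998 × 100 = 38.01%.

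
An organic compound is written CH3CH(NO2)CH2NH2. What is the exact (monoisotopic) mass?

104.0586

Element totals:
  C: 3
  H: 8
  N: 2
  O: 2
Molecular formula: C3H8N2O2.
  M = 3(12.0) + 8(1.007825) + 2(14.003074) + 2(15.994915)
    = 36.000000 + 8.062600 + 28.006148 + 31.989830 = 104.058578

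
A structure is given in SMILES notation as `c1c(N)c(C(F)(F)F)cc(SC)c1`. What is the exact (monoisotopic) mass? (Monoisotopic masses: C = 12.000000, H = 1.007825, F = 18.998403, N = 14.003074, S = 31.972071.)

Atom tally by fragment:
  benzene ring core → C:6 H:6
  (− 3 ring H displaced by substituents)
  + NH2 → N:1 H:2
  + CF3 → C:1 F:3
  + SCH3 → C:1 H:3 S:1
Element totals:
  C: 8
  H: 8
  F: 3
  N: 1
  S: 1
Molecular formula: C8H8F3NS.
  M = 8(12.0) + 8(1.007825) + 3(18.998403) + 14.003074 + 31.972071
    = 96.000000 + 8.062600 + 56.995209 + 14.003074 + 31.972071 = 207.032954

207.0330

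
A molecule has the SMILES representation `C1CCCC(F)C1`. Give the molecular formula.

C6H11F

Atom tally by fragment:
  cyclohexane ring core → C:6 H:12
  (− 1 ring H displaced by substituents)
  + F → F:1
Element totals:
  C: 6
  H: 11
  F: 1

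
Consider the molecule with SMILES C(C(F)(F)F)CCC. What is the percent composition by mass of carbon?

Atom tally by fragment:
  F3CCH2 → C:2 H:2 F:3
  CH2 → C:1 H:2
  CH2 → C:1 H:2
  CH3 → C:1 H:3
Element totals:
  C: 5
  H: 9
  F: 3
Molecular formula: C5H9F3.
Molar mass = 126.121 g/mol.
Mass from C: 5 × 12.011 = 60.055 g/mol.
%C = 60.055 / 126.121 × 100 = 47.62%.

47.62%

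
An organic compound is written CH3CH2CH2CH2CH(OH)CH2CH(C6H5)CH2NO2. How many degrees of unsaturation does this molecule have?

5

Atom tally by fragment:
  CH3 → C:1 H:3
  CH2 → C:1 H:2
  CH2 → C:1 H:2
  CH2 → C:1 H:2
  CH(OH) → C:1 H:2 O:1
  CH2 → C:1 H:2
  CH(C6H5) → C:7 H:6
  CH2NO2 → C:1 H:2 N:1 O:2
Element totals:
  C: 14
  H: 21
  N: 1
  O: 3
Molecular formula: C14H21NO3.
DoU = (2C + 2 + N − H − X) / 2 = (2·14 + 2 + 1 − 21 − 0) / 2 = 5.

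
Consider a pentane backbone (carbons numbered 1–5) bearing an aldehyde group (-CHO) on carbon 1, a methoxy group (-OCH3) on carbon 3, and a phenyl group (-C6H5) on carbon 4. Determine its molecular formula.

Atom tally by fragment:
  OHCCH2 → C:2 H:3 O:1
  CH2 → C:1 H:2
  CH(OCH3) → C:2 H:4 O:1
  CH(C6H5) → C:7 H:6
  CH3 → C:1 H:3
Element totals:
  C: 13
  H: 18
  O: 2

C13H18O2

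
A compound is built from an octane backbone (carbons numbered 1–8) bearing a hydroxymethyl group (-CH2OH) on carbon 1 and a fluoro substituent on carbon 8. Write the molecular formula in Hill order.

Atom tally by fragment:
  HOCH2CH2 → C:2 H:5 O:1
  CH2 → C:1 H:2
  CH2 → C:1 H:2
  CH2 → C:1 H:2
  CH2 → C:1 H:2
  CH2 → C:1 H:2
  CH2 → C:1 H:2
  CH2F → C:1 H:2 F:1
Element totals:
  C: 9
  H: 19
  F: 1
  O: 1

C9H19FO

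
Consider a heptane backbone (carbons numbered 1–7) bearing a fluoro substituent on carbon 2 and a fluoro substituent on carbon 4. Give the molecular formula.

Atom tally by fragment:
  CH3 → C:1 H:3
  CH(F) → C:1 H:1 F:1
  CH2 → C:1 H:2
  CH(F) → C:1 H:1 F:1
  CH2 → C:1 H:2
  CH2 → C:1 H:2
  CH3 → C:1 H:3
Element totals:
  C: 7
  H: 14
  F: 2

C7H14F2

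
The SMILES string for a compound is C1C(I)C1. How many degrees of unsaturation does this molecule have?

Atom tally by fragment:
  cyclopropane ring core → C:3 H:6
  (− 1 ring H displaced by substituents)
  + I → I:1
Element totals:
  C: 3
  H: 5
  I: 1
Molecular formula: C3H5I.
DoU = (2C + 2 + N − H − X) / 2 = (2·3 + 2 + 0 − 5 − 1) / 2 = 1.

1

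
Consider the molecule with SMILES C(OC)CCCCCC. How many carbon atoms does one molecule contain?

Atom tally by fragment:
  CH3OCH2 → C:2 H:5 O:1
  CH2 → C:1 H:2
  CH2 → C:1 H:2
  CH2 → C:1 H:2
  CH2 → C:1 H:2
  CH2 → C:1 H:2
  CH3 → C:1 H:3
Element totals:
  C: 8
  H: 18
  O: 1

8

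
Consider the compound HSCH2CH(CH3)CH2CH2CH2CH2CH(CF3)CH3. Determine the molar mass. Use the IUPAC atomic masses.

Atom tally by fragment:
  HSCH2 → C:1 H:3 S:1
  CH(CH3) → C:2 H:4
  CH2 → C:1 H:2
  CH2 → C:1 H:2
  CH2 → C:1 H:2
  CH2 → C:1 H:2
  CH(CF3) → C:2 H:1 F:3
  CH3 → C:1 H:3
Element totals:
  C: 10
  H: 19
  F: 3
  S: 1
Molecular formula: C10H19F3S.
  M = 10(12.011) + 19(1.008) + 3(18.998) + 32.06
    = 120.110 + 19.152 + 56.994 + 32.060 = 228.316

228.32 g/mol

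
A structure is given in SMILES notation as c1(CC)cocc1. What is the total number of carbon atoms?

Atom tally by fragment:
  furan ring core → C:4 H:4 O:1
  (− 1 ring H displaced by substituents)
  + C2H5 → C:2 H:5
Element totals:
  C: 6
  H: 8
  O: 1

6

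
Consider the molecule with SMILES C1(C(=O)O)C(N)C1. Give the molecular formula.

C4H7NO2

Atom tally by fragment:
  cyclopropane ring core → C:3 H:6
  (− 2 ring H displaced by substituents)
  + COOH → C:1 H:1 O:2
  + NH2 → N:1 H:2
Element totals:
  C: 4
  H: 7
  N: 1
  O: 2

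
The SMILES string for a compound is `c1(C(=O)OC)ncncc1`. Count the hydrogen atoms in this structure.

Atom tally by fragment:
  pyrimidine ring core → C:4 H:4 N:2
  (− 1 ring H displaced by substituents)
  + COOCH3 → C:2 H:3 O:2
Element totals:
  C: 6
  H: 6
  N: 2
  O: 2

6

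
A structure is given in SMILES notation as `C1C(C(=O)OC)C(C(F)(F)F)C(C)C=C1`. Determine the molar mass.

222.21 g/mol

Atom tally by fragment:
  cyclohexene ring core → C:6 H:10
  (− 3 ring H displaced by substituents)
  + COOCH3 → C:2 H:3 O:2
  + CF3 → C:1 F:3
  + CH3 → C:1 H:3
Element totals:
  C: 10
  H: 13
  F: 3
  O: 2
Molecular formula: C10H13F3O2.
  M = 10(12.011) + 13(1.008) + 3(18.998) + 2(15.999)
    = 120.110 + 13.104 + 56.994 + 31.998 = 222.206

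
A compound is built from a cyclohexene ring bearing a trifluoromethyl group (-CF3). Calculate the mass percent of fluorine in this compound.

Atom tally by fragment:
  cyclohexene ring core → C:6 H:10
  (− 1 ring H displaced by substituents)
  + CF3 → C:1 F:3
Element totals:
  C: 7
  H: 9
  F: 3
Molecular formula: C7H9F3.
Molar mass = 150.143 g/mol.
Mass from F: 3 × 18.998 = 56.994 g/mol.
%F = 56.994 / 150.143 × 100 = 37.96%.

37.96%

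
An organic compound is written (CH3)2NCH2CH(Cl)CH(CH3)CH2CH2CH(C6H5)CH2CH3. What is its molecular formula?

C17H28ClN

Atom tally by fragment:
  (CH3)2NCH2 → C:3 H:8 N:1
  CH(Cl) → C:1 H:1 Cl:1
  CH(CH3) → C:2 H:4
  CH2 → C:1 H:2
  CH2 → C:1 H:2
  CH(C6H5) → C:7 H:6
  CH2 → C:1 H:2
  CH3 → C:1 H:3
Element totals:
  C: 17
  H: 28
  Cl: 1
  N: 1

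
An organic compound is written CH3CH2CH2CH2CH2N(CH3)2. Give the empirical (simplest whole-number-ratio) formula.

Element totals:
  C: 7
  H: 17
  N: 1
Molecular formula: C7H17N.
gcd of subscripts (7, 17, 1) = 1, so the empirical formula equals the molecular formula.

C7H17N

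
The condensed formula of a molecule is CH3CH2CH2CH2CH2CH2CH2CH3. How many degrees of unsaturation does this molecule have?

0

Atom tally by fragment:
  CH3 → C:1 H:3
  CH2 → C:1 H:2
  CH2 → C:1 H:2
  CH2 → C:1 H:2
  CH2 → C:1 H:2
  CH2 → C:1 H:2
  CH2 → C:1 H:2
  CH3 → C:1 H:3
Element totals:
  C: 8
  H: 18
Molecular formula: C8H18.
DoU = (2C + 2 + N − H − X) / 2 = (2·8 + 2 + 0 − 18 − 0) / 2 = 0.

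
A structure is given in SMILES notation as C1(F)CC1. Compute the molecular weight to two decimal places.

60.07 g/mol

Atom tally by fragment:
  cyclopropane ring core → C:3 H:6
  (− 1 ring H displaced by substituents)
  + F → F:1
Element totals:
  C: 3
  H: 5
  F: 1
Molecular formula: C3H5F.
  M = 3(12.011) + 5(1.008) + 18.998
    = 36.033 + 5.040 + 18.998 = 60.071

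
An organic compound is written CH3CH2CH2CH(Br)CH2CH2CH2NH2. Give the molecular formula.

C7H16BrN

Element totals:
  C: 7
  H: 16
  Br: 1
  N: 1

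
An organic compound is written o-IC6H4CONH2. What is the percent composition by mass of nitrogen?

5.67%

Atom tally by fragment:
  benzene ring core → C:6 H:6
  (− 2 ring H displaced by substituents)
  + I → I:1
  + CONH2 → C:1 H:2 O:1 N:1
Element totals:
  C: 7
  H: 6
  I: 1
  N: 1
  O: 1
Molecular formula: C7H6INO.
Molar mass = 247.035 g/mol.
Mass from N: 1 × 14.007 = 14.007 g/mol.
%N = 14.007 / 247.035 × 100 = 5.67%.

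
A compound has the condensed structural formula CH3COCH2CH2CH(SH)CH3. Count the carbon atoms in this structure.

Element totals:
  C: 6
  H: 12
  O: 1
  S: 1

6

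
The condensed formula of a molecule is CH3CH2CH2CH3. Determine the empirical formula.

C2H5

Element totals:
  C: 4
  H: 10
Molecular formula: C4H10.
gcd of subscripts = 2; dividing each by 2:
  C: 4/2 = 2
  H: 10/2 = 5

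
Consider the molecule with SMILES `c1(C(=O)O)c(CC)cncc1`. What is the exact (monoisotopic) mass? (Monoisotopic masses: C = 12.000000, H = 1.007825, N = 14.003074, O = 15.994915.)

151.0633

Atom tally by fragment:
  pyridine ring core → C:5 H:5 N:1
  (− 2 ring H displaced by substituents)
  + COOH → C:1 H:1 O:2
  + C2H5 → C:2 H:5
Element totals:
  C: 8
  H: 9
  N: 1
  O: 2
Molecular formula: C8H9NO2.
  M = 8(12.0) + 9(1.007825) + 14.003074 + 2(15.994915)
    = 96.000000 + 9.070425 + 14.003074 + 31.989830 = 151.063329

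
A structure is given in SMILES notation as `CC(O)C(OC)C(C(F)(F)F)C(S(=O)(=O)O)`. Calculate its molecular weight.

Atom tally by fragment:
  CH3 → C:1 H:3
  CH(OH) → C:1 H:2 O:1
  CH(OCH3) → C:2 H:4 O:1
  CH(CF3) → C:2 H:1 F:3
  CH2SO3H → C:1 H:3 S:1 O:3
Element totals:
  C: 7
  H: 13
  F: 3
  O: 5
  S: 1
Molecular formula: C7H13F3O5S.
  M = 7(12.011) + 13(1.008) + 3(18.998) + 5(15.999) + 32.06
    = 84.077 + 13.104 + 56.994 + 79.995 + 32.060 = 266.230

266.23 g/mol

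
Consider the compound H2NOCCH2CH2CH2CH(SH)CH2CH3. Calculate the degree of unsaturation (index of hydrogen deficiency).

1

Atom tally by fragment:
  H2NOCCH2 → C:2 H:4 O:1 N:1
  CH2 → C:1 H:2
  CH2 → C:1 H:2
  CH(SH) → C:1 H:2 S:1
  CH2 → C:1 H:2
  CH3 → C:1 H:3
Element totals:
  C: 7
  H: 15
  N: 1
  O: 1
  S: 1
Molecular formula: C7H15NOS.
DoU = (2C + 2 + N − H − X) / 2 = (2·7 + 2 + 1 − 15 − 0) / 2 = 1.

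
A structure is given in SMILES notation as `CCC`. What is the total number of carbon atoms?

Atom tally by fragment:
  CH3 → C:1 H:3
  CH2 → C:1 H:2
  CH3 → C:1 H:3
Element totals:
  C: 3
  H: 8

3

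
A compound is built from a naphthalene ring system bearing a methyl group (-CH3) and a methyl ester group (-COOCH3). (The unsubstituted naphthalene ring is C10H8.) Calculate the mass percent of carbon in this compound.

Atom tally by fragment:
  naphthalene ring system core → C:10 H:8
  (− 2 ring H displaced by substituents)
  + CH3 → C:1 H:3
  + COOCH3 → C:2 H:3 O:2
Element totals:
  C: 13
  H: 12
  O: 2
Molecular formula: C13H12O2.
Molar mass = 200.237 g/mol.
Mass from C: 13 × 12.011 = 156.143 g/mol.
%C = 156.143 / 200.237 × 100 = 77.98%.

77.98%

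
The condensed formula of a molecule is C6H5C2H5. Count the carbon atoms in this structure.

Atom tally by fragment:
  benzene ring core → C:6 H:6
  (− 1 ring H displaced by substituents)
  + C2H5 → C:2 H:5
Element totals:
  C: 8
  H: 10

8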